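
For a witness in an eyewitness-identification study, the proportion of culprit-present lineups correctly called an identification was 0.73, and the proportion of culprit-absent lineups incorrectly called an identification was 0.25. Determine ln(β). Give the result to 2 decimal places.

z(H) = z(0.73) = 0.613
z(FA) = z(0.25) = -0.674
ln β = −½·[z(H)² − z(FA)²] = −0.5 × (0.376 − 0.454) = 0.039

ln β = 0.04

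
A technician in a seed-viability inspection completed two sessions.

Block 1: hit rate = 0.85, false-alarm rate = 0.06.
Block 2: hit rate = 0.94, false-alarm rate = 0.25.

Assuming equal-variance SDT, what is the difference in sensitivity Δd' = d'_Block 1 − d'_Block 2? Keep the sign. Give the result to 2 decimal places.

Δd' = 0.36

Block 1: z(0.85) = 1.036, z(0.06) = -1.555, d' = 2.591
Block 2: z(0.94) = 1.555, z(0.25) = -0.674, d' = 2.229
Δd' = d'_Block 1 − d'_Block 2 = 2.591 − 2.229 = 0.362
Block 1 has the higher sensitivity.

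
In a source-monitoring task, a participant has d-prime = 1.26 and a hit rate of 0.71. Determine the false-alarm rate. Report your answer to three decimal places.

z(hit rate) = z(0.71) = 0.5534
z(FA) = z(H) − d' = 0.5534 − 1.26 = -0.7066
false-alarm rate = Φ(-0.7066) = 0.2399

false-alarm rate = 0.240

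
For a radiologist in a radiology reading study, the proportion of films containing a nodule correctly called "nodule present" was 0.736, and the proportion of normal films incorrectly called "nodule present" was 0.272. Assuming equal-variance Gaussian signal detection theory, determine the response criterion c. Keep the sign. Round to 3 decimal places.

c = -0.012

z(H) = 0.6311
z(FA) = -0.6068
c = −½·[z(H) + z(FA)] = −0.5 × (0.6311 + (-0.6068)) = -0.01215
c < 0: the radiologist has a liberal response bias.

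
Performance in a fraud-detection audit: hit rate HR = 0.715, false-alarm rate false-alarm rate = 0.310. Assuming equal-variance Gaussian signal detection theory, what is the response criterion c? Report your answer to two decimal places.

c = -0.04

z(H) = 0.5681
z(FA) = -0.4959
c = −½·[z(H) + z(FA)] = −0.5 × (0.5681 + (-0.4959)) = -0.0361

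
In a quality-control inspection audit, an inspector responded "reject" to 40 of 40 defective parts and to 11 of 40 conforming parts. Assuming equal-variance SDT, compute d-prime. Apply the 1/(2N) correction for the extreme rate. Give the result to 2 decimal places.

The hit rate is 40/40 = 1, so apply the 1/(2N) correction: H → 1 − 1/(2·40) = 0.98750.
z(H) = z(0.98750) = 2.241
z(FA) = z(0.27500) = -0.598
d' = 2.241 − (-0.598) = 2.839

d-prime = 2.84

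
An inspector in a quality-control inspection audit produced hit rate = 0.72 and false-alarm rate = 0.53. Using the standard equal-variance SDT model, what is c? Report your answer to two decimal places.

z(0.72) = 0.583, z(0.53) = 0.075
c = −½·[z(H) + z(FA)] = −0.5 × (0.583 + 0.075) = -0.329
c < 0: the inspector has a liberal response bias.

c = -0.33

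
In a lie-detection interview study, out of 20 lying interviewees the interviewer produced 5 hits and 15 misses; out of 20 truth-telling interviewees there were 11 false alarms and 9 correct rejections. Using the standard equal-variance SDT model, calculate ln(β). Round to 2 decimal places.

H = 5/20 = 0.2500
FA = 11/20 = 0.5500
z(0.2500) = -0.674, z(0.5500) = 0.126
ln β = −½·[z(H)² − z(FA)²] = −0.5 × (0.454 − 0.016) = -0.219

ln β = -0.22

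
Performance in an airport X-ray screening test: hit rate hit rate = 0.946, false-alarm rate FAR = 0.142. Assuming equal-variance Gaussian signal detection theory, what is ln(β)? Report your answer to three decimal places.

ln β = -0.718

Φ⁻¹(H) = Φ⁻¹(0.946) = 1.6072
Φ⁻¹(FA) = Φ⁻¹(0.142) = -1.0714
ln β = −½·[z(H)² − z(FA)²] = −0.5 × (2.5831 − 1.1479) = -0.7176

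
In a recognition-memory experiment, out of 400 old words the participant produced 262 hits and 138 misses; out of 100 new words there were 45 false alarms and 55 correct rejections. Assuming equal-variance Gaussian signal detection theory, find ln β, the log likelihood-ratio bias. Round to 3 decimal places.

ln β = -0.072

H = 262/400 = 0.6550
FA = 45/100 = 0.4500
Φ⁻¹(0.6550) = 0.3989, Φ⁻¹(0.4500) = -0.1257
ln β = −½·[z(H)² − z(FA)²] = −0.5 × (0.1591 − 0.0158) = -0.07165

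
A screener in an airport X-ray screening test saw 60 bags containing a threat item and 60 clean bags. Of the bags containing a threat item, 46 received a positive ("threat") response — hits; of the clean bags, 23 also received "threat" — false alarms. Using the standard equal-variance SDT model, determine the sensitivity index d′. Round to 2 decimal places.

d′ = 1.02

H = 46/60 = 0.7667
FA = 23/60 = 0.3833
z(0.7667) = 0.7280, z(0.3833) = -0.2968
d' = z(H) − z(FA) = 0.7280 − (-0.2968) = 1.0248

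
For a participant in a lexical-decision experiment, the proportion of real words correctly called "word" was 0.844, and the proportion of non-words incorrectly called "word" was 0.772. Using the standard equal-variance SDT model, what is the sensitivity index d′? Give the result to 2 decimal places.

z(H) = z(0.844) = 1.0110
z(FA) = z(0.772) = 0.7454
d' = z(H) − z(FA) = 1.0110 − 0.7454 = 0.2656

d′ = 0.27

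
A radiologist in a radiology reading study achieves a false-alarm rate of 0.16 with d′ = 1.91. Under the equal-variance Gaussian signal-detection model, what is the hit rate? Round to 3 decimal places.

z(false-alarm rate) = z(0.16) = -0.9945
z(H) = z(FA) + d' = -0.9945 + 1.91 = 0.9155
hit rate = Φ(0.9155) = 0.8200

hit rate = 0.820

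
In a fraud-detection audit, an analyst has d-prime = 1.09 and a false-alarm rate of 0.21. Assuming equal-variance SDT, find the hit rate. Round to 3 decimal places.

z(false-alarm rate) = z(0.21) = -0.8064
z(H) = z(FA) + d' = -0.8064 + 1.09 = 0.2836
hit rate = Φ(0.2836) = 0.6116

hit rate = 0.612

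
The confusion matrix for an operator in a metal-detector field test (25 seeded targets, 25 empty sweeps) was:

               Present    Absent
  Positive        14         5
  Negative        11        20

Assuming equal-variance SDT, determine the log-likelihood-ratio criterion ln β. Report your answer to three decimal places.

ln β = 0.343

H = 14/25 = 0.5600
FA = 5/25 = 0.2000
Φ⁻¹(0.5600) = 0.1510, Φ⁻¹(0.2000) = -0.8416
ln β = −½·[z(H)² − z(FA)²] = −0.5 × (0.0228 − 0.7083) = 0.34275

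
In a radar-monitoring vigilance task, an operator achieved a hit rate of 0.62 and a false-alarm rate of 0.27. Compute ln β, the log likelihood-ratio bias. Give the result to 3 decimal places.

ln β = 0.141

Φ⁻¹(H) = 0.3055
Φ⁻¹(FA) = -0.6128
ln β = −½·[z(H)² − z(FA)²] = −0.5 × (0.0933 − 0.3755) = 0.1411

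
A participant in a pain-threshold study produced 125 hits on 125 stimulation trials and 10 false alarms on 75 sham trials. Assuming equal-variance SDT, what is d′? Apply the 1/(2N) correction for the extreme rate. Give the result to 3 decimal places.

d′ = 3.763

The hit rate is 125/125 = 1, so apply the 1/(2N) correction: H → 1 − 1/(2·125) = 0.99600.
z(H) = z(0.99600) = 2.6521
z(FA) = z(0.13333) = -1.1108
d' = 2.6521 − (-1.1108) = 3.7629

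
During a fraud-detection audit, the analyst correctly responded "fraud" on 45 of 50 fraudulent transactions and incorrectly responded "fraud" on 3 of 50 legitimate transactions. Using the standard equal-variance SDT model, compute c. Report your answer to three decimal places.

H = 45/50 = 0.9000
FA = 3/50 = 0.0600
Φ⁻¹(H) = Φ⁻¹(0.9000) = 1.2816
Φ⁻¹(FA) = Φ⁻¹(0.0600) = -1.5548
c = −½·[z(H) + z(FA)] = −0.5 × (1.2816 + (-1.5548)) = 0.1366
c > 0: the analyst has a conservative response bias.

c = 0.137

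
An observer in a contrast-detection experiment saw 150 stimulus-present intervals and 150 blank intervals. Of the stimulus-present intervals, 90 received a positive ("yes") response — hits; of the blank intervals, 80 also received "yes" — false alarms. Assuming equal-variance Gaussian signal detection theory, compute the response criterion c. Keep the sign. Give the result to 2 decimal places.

c = -0.17

H = 90/150 = 0.6000
FA = 80/150 = 0.5333
z(0.6000) = 0.253, z(0.5333) = 0.084
c = −½·[z(H) + z(FA)] = −0.5 × (0.253 + 0.084) = -0.1685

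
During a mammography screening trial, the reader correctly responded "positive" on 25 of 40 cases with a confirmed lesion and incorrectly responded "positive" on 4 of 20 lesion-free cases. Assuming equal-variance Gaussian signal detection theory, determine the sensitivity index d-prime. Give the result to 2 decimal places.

d-prime = 1.16

H = 25/40 = 0.6250
FA = 4/20 = 0.2000
z(H) = 0.3186
z(FA) = -0.8416
d' = z(H) − z(FA) = 0.3186 − (-0.8416) = 1.1602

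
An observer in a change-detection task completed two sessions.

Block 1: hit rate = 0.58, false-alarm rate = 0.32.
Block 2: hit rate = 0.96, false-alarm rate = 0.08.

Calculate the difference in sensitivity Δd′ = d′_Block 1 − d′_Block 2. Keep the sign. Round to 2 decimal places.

Block 1: z(0.58) = 0.202, z(0.32) = -0.468, d' = 0.670
Block 2: z(0.96) = 1.751, z(0.08) = -1.405, d' = 3.156
Δd' = d'_Block 1 − d'_Block 2 = 0.670 − 3.156 = -2.486
Block 2 has the higher sensitivity.

Δd′ = -2.49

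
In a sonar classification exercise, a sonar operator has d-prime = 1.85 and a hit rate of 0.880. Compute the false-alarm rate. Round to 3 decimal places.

z(hit rate) = z(0.880) = 1.1750
z(FA) = z(H) − d' = 1.1750 − 1.85 = -0.6750
false-alarm rate = Φ(-0.6750) = 0.2498

false-alarm rate = 0.250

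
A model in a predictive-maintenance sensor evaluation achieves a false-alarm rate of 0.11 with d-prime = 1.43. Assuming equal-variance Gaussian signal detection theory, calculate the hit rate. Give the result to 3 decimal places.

z(false-alarm rate) = z(0.11) = -1.2265
z(H) = z(FA) + d' = -1.2265 + 1.43 = 0.2035
hit rate = Φ(0.2035) = 0.5806

hit rate = 0.581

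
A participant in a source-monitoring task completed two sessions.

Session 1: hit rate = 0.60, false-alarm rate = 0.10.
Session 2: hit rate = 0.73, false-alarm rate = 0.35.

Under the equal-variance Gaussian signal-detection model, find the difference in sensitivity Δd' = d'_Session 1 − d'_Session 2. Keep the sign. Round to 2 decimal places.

Session 1: z(0.60) = 0.253, z(0.10) = -1.282, d' = 1.535
Session 2: z(0.73) = 0.613, z(0.35) = -0.385, d' = 0.998
Δd' = d'_Session 1 − d'_Session 2 = 1.535 − 0.998 = 0.537
Session 1 has the higher sensitivity.

Δd' = 0.54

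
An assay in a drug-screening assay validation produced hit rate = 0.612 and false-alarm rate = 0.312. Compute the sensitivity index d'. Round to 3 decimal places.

d' = 0.775

Φ⁻¹(H) = 0.2845
Φ⁻¹(FA) = -0.4902
d' = z(H) − z(FA) = 0.2845 − (-0.4902) = 0.7747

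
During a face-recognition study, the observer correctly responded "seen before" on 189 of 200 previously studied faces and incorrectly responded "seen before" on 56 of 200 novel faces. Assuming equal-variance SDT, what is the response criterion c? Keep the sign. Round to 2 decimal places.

c = -0.51

H = 189/200 = 0.9450
FA = 56/200 = 0.2800
z(0.9450) = 1.598, z(0.2800) = -0.583
c = −½·[z(H) + z(FA)] = −0.5 × (1.598 + (-0.583)) = -0.5075
c < 0: the observer has a liberal response bias.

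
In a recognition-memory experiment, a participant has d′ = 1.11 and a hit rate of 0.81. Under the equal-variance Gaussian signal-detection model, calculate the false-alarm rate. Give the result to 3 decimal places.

z(hit rate) = z(0.81) = 0.8779
z(FA) = z(H) − d' = 0.8779 − 1.11 = -0.2321
false-alarm rate = Φ(-0.2321) = 0.4082

false-alarm rate = 0.408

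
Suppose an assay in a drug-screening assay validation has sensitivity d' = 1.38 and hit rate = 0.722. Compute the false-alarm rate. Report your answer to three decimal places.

z(hit rate) = z(0.722) = 0.5888
z(FA) = z(H) − d' = 0.5888 − 1.38 = -0.7912
false-alarm rate = Φ(-0.7912) = 0.2144

false-alarm rate = 0.214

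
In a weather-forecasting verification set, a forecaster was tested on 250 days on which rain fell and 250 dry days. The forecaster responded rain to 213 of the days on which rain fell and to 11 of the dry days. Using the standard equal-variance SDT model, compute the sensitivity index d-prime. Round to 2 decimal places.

H = 213/250 = 0.8520
FA = 11/250 = 0.0440
Φ⁻¹(0.8520) = 1.0450, Φ⁻¹(0.0440) = -1.7060
d' = z(H) − z(FA) = 1.0450 − (-1.7060) = 2.7510

d-prime = 2.75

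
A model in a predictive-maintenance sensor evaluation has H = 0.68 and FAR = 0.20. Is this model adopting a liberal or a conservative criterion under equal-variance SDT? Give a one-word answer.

conservative

z(H) = 0.468, z(FA) = -0.842
c = −½·(z(H) + z(FA)) = 0.187
c > 0 → conservative criterion (biased toward responding “no”).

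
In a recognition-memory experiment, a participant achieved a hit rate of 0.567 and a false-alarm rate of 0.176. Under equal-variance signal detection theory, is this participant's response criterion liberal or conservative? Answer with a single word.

conservative

z(H) = 0.169, z(FA) = -0.931
c = −½·(z(H) + z(FA)) = 0.381
c > 0 → conservative criterion (biased toward responding “no”).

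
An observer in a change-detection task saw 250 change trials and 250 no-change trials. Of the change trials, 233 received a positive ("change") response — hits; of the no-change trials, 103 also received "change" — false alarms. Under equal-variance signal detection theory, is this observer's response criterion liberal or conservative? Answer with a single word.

liberal

z(H) = 1.491, z(FA) = -0.222
c = −½·(z(H) + z(FA)) = -0.6345
c < 0 → liberal criterion (biased toward responding “yes”).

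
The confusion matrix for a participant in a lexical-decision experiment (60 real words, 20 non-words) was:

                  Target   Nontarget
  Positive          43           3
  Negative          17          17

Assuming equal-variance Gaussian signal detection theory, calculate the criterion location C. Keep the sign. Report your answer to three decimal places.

H = 43/60 = 0.7167
FA = 3/20 = 0.1500
z(H) = 0.5731
z(FA) = -1.0364
c = −½·[z(H) + z(FA)] = −0.5 × (0.5731 + (-1.0364)) = 0.23165

C = 0.232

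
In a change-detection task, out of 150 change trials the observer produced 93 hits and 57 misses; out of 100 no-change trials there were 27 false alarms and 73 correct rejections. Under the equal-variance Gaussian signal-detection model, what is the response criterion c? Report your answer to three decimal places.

H = 93/150 = 0.6200
FA = 27/100 = 0.2700
Φ⁻¹(H) = 0.3055
Φ⁻¹(FA) = -0.6128
c = −½·[z(H) + z(FA)] = −0.5 × (0.3055 + (-0.6128)) = 0.15365
c > 0: the observer has a conservative response bias.

c = 0.154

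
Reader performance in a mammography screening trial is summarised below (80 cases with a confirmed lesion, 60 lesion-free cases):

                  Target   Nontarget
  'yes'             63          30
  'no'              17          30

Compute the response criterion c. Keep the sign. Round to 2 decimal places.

H = 63/80 = 0.7875
FA = 30/60 = 0.5000
z(H) = z(0.7875) = 0.7978
z(FA) = z(0.5000) = 0.0000
c = −½·[z(H) + z(FA)] = −0.5 × (0.7978 + 0.0000) = -0.3989

c = -0.40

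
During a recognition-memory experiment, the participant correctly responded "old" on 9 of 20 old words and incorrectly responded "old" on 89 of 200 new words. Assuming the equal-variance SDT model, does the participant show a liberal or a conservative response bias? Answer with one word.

z(H) = -0.126, z(FA) = -0.138
c = −½·(z(H) + z(FA)) = 0.132
c > 0 → conservative criterion (biased toward responding “no”).

conservative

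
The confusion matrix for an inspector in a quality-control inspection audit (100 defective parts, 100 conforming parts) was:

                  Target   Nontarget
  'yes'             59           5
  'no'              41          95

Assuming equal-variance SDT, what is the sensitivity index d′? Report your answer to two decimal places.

H = 59/100 = 0.5900
FA = 5/100 = 0.0500
Φ⁻¹(0.5900) = 0.228, Φ⁻¹(0.0500) = -1.645
d' = z(H) − z(FA) = 0.228 − (-1.645) = 1.873

d′ = 1.87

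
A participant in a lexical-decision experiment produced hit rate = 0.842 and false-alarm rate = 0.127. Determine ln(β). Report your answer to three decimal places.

ln β = 0.148

z(H) = z(0.842) = 1.0027
z(FA) = z(0.127) = -1.1407
ln β = −½·[z(H)² − z(FA)²] = −0.5 × (1.0054 − 1.3012) = 0.1479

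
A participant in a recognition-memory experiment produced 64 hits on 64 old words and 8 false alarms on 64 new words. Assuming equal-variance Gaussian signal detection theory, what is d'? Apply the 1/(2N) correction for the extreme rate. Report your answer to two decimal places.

The hit rate is 64/64 = 1, so apply the 1/(2N) correction: H → 1 − 1/(2·64) = 0.99219.
z(H) = z(0.99219) = 2.418
z(FA) = z(0.12500) = -1.150
d' = 2.418 − (-1.150) = 3.568

d' = 3.57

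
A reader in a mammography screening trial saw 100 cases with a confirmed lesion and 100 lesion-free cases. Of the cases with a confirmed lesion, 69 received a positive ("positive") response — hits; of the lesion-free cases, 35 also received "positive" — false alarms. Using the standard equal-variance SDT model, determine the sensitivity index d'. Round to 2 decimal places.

d' = 0.88

H = 69/100 = 0.6900
FA = 35/100 = 0.3500
z(H) = 0.4959
z(FA) = -0.3853
d' = z(H) − z(FA) = 0.4959 − (-0.3853) = 0.8812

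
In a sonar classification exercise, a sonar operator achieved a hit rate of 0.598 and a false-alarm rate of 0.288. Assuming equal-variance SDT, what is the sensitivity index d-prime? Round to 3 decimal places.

z(H) = 0.2482
z(FA) = -0.5592
d' = z(H) − z(FA) = 0.2482 − (-0.5592) = 0.8074

d-prime = 0.807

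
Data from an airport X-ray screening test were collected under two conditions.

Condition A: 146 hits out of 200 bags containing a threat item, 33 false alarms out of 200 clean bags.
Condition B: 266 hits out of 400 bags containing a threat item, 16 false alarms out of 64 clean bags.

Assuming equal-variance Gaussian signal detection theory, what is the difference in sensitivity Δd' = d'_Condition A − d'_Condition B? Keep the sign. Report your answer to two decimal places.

Condition A: z(0.7300) = 0.613, z(0.1650) = -0.974, d' = 1.587
Condition B: z(0.6650) = 0.426, z(0.2500) = -0.674, d' = 1.100
Δd' = d'_Condition A − d'_Condition B = 1.587 − 1.100 = 0.487
Condition A has the higher sensitivity.

Δd' = 0.49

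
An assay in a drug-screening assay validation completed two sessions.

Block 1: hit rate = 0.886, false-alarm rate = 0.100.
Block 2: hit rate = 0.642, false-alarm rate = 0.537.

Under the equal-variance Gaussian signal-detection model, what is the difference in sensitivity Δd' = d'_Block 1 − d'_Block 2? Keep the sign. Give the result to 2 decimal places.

Block 1: z(0.886) = 1.206, z(0.100) = -1.282, d' = 2.488
Block 2: z(0.642) = 0.364, z(0.537) = 0.093, d' = 0.271
Δd' = d'_Block 1 − d'_Block 2 = 2.488 − 0.271 = 2.217
Block 1 has the higher sensitivity.

Δd' = 2.22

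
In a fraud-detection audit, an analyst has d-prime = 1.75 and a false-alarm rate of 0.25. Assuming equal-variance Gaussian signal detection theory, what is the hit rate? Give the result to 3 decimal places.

z(false-alarm rate) = z(0.25) = -0.6745
z(H) = z(FA) + d' = -0.6745 + 1.75 = 1.0755
hit rate = Φ(1.0755) = 0.8589

hit rate = 0.859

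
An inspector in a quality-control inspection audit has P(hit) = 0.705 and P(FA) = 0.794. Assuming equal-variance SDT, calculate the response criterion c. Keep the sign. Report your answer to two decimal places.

Φ⁻¹(0.705) = 0.539, Φ⁻¹(0.794) = 0.820
c = −½·[z(H) + z(FA)] = −0.5 × (0.539 + 0.820) = -0.6795

c = -0.68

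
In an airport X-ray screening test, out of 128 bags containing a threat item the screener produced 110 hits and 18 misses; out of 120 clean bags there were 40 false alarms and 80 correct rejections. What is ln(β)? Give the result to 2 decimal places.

H = 110/128 = 0.8594
FA = 40/120 = 0.3333
z(H) = z(0.8594) = 1.078
z(FA) = z(0.3333) = -0.431
ln β = −½·[z(H)² − z(FA)²] = −0.5 × (1.162 − 0.186) = -0.488

ln β = -0.49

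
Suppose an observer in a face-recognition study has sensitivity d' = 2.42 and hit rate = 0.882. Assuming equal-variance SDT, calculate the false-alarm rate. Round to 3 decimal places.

z(hit rate) = z(0.882) = 1.1850
z(FA) = z(H) − d' = 1.1850 − 2.42 = -1.2350
false-alarm rate = Φ(-1.2350) = 0.1084

false-alarm rate = 0.108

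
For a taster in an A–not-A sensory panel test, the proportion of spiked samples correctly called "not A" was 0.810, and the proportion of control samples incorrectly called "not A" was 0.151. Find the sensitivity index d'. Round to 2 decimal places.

z(H) = 0.8779
z(FA) = -1.0322
d' = z(H) − z(FA) = 0.8779 − (-1.0322) = 1.9101

d' = 1.91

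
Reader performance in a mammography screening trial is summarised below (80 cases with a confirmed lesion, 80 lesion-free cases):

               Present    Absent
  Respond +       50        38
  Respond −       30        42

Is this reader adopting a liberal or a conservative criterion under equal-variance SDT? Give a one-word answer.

z(H) = 0.319, z(FA) = -0.063
c = −½·(z(H) + z(FA)) = -0.128
c < 0 → liberal criterion (biased toward responding “yes”).

liberal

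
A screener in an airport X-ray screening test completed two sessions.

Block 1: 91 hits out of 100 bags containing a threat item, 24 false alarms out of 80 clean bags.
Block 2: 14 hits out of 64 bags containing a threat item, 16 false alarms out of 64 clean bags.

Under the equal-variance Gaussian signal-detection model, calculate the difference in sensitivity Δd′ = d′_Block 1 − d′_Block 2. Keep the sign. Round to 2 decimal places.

Block 1: z(0.9100) = 1.341, z(0.3000) = -0.524, d' = 1.865
Block 2: z(0.2188) = -0.776, z(0.2500) = -0.674, d' = -0.102
Δd' = d'_Block 1 − d'_Block 2 = 1.865 − (-0.102) = 1.967
Block 1 has the higher sensitivity.

Δd′ = 1.97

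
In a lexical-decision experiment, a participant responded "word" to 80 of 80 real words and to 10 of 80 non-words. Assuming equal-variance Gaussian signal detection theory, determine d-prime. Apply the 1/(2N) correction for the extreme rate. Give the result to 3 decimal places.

d-prime = 3.648

The hit rate is 80/80 = 1, so apply the 1/(2N) correction: H → 1 − 1/(2·80) = 0.99375.
z(H) = z(0.99375) = 2.4977
z(FA) = z(0.12500) = -1.1503
d' = 2.4977 − (-1.1503) = 3.6480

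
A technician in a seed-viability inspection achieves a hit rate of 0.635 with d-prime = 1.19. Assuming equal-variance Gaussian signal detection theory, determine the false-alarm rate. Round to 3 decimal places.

z(hit rate) = z(0.635) = 0.3451
z(FA) = z(H) − d' = 0.3451 − 1.19 = -0.8449
false-alarm rate = Φ(-0.8449) = 0.1991

false-alarm rate = 0.199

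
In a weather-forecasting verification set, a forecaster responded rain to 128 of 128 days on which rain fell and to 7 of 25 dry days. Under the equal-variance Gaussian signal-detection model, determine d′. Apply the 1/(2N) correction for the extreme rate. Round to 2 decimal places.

d′ = 3.24

The hit rate is 128/128 = 1, so apply the 1/(2N) correction: H → 1 − 1/(2·128) = 0.99609.
z(H) = z(0.99609) = 2.660
z(FA) = z(0.28000) = -0.583
d' = 2.660 − (-0.583) = 3.243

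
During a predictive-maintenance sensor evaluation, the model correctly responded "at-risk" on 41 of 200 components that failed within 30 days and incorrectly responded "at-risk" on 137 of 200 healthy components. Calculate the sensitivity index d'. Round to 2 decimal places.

d' = -1.31

H = 41/200 = 0.2050
FA = 137/200 = 0.6850
Φ⁻¹(0.2050) = -0.824, Φ⁻¹(0.6850) = 0.482
d' = z(H) − z(FA) = -0.824 − 0.482 = -1.306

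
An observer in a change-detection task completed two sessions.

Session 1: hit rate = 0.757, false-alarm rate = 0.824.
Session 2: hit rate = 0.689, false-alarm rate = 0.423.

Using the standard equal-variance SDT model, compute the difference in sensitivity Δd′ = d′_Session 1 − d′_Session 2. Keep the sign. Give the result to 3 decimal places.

Session 1: z(0.757) = 0.6967, z(0.824) = 0.9307, d' = -0.2340
Session 2: z(0.689) = 0.4930, z(0.423) = -0.1942, d' = 0.6872
Δd' = d'_Session 1 − d'_Session 2 = -0.2340 − 0.6872 = -0.9212
Session 2 has the higher sensitivity.

Δd′ = -0.921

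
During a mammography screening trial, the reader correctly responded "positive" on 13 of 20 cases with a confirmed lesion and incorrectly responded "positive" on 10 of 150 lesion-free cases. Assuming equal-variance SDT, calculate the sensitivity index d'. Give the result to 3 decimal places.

d' = 1.886

H = 13/20 = 0.6500
FA = 10/150 = 0.0667
z(H) = 0.3853
z(FA) = -1.5008
d' = z(H) − z(FA) = 0.3853 − (-1.5008) = 1.8861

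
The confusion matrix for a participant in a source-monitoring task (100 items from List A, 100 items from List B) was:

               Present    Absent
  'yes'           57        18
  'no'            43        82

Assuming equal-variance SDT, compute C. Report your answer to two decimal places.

H = 57/100 = 0.5700
FA = 18/100 = 0.1800
Φ⁻¹(H) = 0.176
Φ⁻¹(FA) = -0.915
c = −½·[z(H) + z(FA)] = −0.5 × (0.176 + (-0.915)) = 0.3695
c > 0: the participant has a conservative response bias.

C = 0.37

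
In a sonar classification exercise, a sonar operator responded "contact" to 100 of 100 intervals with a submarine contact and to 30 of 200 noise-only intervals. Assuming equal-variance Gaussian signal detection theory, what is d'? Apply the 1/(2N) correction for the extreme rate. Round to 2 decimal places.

d' = 3.61

The hit rate is 100/100 = 1, so apply the 1/(2N) correction: H → 1 − 1/(2·100) = 0.99500.
z(H) = z(0.99500) = 2.576
z(FA) = z(0.15000) = -1.036
d' = 2.576 − (-1.036) = 3.612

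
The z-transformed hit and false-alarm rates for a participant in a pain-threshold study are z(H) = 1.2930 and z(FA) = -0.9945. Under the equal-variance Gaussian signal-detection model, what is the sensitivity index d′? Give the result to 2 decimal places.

d' = z(H) − z(FA) = 1.2930 − (-0.9945) = 2.2875

d′ = 2.29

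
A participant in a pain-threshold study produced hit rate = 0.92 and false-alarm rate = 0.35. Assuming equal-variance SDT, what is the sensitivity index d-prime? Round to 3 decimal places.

d-prime = 1.790

Φ⁻¹(H) = 1.4051
Φ⁻¹(FA) = -0.3853
d' = z(H) − z(FA) = 1.4051 − (-0.3853) = 1.7904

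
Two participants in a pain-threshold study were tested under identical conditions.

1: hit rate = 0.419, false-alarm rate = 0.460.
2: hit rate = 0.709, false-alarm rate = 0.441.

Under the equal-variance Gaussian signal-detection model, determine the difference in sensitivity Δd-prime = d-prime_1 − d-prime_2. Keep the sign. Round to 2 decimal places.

1: z(0.419) = -0.204, z(0.460) = -0.100, d' = -0.104
2: z(0.709) = 0.550, z(0.441) = -0.148, d' = 0.698
Δd' = d'_1 − d'_2 = -0.104 − 0.698 = -0.802
2 has the higher sensitivity.

Δd-prime = -0.80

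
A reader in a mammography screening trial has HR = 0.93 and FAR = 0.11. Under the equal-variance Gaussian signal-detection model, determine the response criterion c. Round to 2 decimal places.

Φ⁻¹(H) = 1.476
Φ⁻¹(FA) = -1.227
c = −½·[z(H) + z(FA)] = −0.5 × (1.476 + (-1.227)) = -0.1245

c = -0.12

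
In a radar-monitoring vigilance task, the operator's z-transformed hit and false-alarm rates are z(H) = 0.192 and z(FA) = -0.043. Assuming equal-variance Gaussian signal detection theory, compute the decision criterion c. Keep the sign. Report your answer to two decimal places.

c = −½·[z(H) + z(FA)] = −½·(0.192 + (-0.043)) = -0.0745
c < 0: the operator has a liberal response bias.

c = -0.07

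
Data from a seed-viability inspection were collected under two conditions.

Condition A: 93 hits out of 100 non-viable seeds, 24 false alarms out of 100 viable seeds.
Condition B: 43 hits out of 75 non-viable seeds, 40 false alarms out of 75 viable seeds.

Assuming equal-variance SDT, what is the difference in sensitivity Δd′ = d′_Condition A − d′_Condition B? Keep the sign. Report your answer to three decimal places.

Δd′ = 2.081

Condition A: z(0.9300) = 1.4758, z(0.2400) = -0.7063, d' = 2.1821
Condition B: z(0.5733) = 0.1848, z(0.5333) = 0.0836, d' = 0.1012
Δd' = d'_Condition A − d'_Condition B = 2.1821 − 0.1012 = 2.0809
Condition A has the higher sensitivity.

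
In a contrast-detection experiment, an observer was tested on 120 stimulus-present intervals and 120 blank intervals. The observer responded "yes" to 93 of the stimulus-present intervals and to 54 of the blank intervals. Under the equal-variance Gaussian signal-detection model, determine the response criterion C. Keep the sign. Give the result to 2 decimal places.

C = -0.31

H = 93/120 = 0.7750
FA = 54/120 = 0.4500
Φ⁻¹(0.7750) = 0.7554, Φ⁻¹(0.4500) = -0.1257
c = −½·[z(H) + z(FA)] = −0.5 × (0.7554 + (-0.1257)) = -0.31485
c < 0: the observer has a liberal response bias.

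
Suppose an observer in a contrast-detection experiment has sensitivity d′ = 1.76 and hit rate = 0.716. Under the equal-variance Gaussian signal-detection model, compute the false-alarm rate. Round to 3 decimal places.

false-alarm rate = 0.117

z(hit rate) = z(0.716) = 0.5710
z(FA) = z(H) − d' = 0.5710 − 1.76 = -1.1890
false-alarm rate = Φ(-1.1890) = 0.1172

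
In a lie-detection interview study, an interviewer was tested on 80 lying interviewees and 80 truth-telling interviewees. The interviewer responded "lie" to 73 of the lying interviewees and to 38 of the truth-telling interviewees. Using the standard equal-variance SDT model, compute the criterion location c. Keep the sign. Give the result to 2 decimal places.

H = 73/80 = 0.9125
FA = 38/80 = 0.4750
Φ⁻¹(H) = 1.356
Φ⁻¹(FA) = -0.063
c = −½·[z(H) + z(FA)] = −0.5 × (1.356 + (-0.063)) = -0.6465
c < 0: the interviewer has a liberal response bias.

c = -0.65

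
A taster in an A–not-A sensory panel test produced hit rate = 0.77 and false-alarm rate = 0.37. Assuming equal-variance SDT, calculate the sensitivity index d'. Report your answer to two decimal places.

Φ⁻¹(H) = Φ⁻¹(0.77) = 0.7388
Φ⁻¹(FA) = Φ⁻¹(0.37) = -0.3319
d' = z(H) − z(FA) = 0.7388 − (-0.3319) = 1.0707

d' = 1.07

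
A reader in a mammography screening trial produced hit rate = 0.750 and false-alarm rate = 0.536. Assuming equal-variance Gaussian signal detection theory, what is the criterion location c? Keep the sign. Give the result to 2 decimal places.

z(H) = 0.674
z(FA) = 0.090
c = −½·[z(H) + z(FA)] = −0.5 × (0.674 + 0.090) = -0.382
c < 0: the reader has a liberal response bias.

c = -0.38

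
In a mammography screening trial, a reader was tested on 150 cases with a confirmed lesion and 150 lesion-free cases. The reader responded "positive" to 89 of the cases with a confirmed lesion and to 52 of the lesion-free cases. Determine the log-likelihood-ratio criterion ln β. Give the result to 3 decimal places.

ln β = 0.050

H = 89/150 = 0.5933
FA = 52/150 = 0.3467
z(H) = 0.2360
z(FA) = -0.3942
ln β = −½·[z(H)² − z(FA)²] = −0.5 × (0.0557 − 0.1554) = 0.04985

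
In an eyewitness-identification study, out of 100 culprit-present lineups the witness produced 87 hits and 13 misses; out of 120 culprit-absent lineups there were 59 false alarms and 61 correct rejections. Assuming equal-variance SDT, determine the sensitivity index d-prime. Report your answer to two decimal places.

H = 87/100 = 0.8700
FA = 59/120 = 0.4917
z(H) = 1.1264
z(FA) = -0.0208
d' = z(H) − z(FA) = 1.1264 − (-0.0208) = 1.1472

d-prime = 1.15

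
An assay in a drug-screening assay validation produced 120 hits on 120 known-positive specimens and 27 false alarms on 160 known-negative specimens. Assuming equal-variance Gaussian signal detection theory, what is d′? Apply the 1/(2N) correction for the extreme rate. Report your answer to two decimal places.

The hit rate is 120/120 = 1, so apply the 1/(2N) correction: H → 1 − 1/(2·120) = 0.99583.
z(H) = z(0.99583) = 2.638
z(FA) = z(0.16875) = -0.959
d' = 2.638 − (-0.959) = 3.597

d′ = 3.60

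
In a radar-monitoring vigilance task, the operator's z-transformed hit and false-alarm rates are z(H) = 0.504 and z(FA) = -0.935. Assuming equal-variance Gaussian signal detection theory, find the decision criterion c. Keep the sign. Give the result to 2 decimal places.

c = 0.22

c = −½·[z(H) + z(FA)] = −½·(0.504 + (-0.935)) = 0.2155
c > 0: the operator has a conservative response bias.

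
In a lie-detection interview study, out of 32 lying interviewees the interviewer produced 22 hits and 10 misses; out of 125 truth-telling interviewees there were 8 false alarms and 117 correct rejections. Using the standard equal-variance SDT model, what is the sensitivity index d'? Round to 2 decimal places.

H = 22/32 = 0.6875
FA = 8/125 = 0.0640
z(H) = 0.489
z(FA) = -1.522
d' = z(H) − z(FA) = 0.489 − (-1.522) = 2.011

d' = 2.01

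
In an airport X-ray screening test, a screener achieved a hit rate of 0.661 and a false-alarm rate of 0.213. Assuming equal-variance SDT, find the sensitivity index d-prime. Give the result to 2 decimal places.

z(H) = 0.4152
z(FA) = -0.7961
d' = z(H) − z(FA) = 0.4152 − (-0.7961) = 1.2113

d-prime = 1.21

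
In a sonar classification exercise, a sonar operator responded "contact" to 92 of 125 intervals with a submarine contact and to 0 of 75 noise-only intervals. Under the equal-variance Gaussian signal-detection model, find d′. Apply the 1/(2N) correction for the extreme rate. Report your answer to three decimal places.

d′ = 3.106

The false-alarm rate is 0/75 = 0, so apply the 1/(2N) correction: FA → 1/(2·75) = 0.00667.
z(H) = z(0.73600) = 0.6311
z(FA) = z(0.00667) = -2.4746
d' = 0.6311 − (-2.4746) = 3.1057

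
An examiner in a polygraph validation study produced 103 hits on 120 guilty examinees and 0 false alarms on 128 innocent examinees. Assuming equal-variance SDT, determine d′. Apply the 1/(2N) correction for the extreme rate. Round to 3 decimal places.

d′ = 3.733

The false-alarm rate is 0/128 = 0, so apply the 1/(2N) correction: FA → 1/(2·128) = 0.00391.
z(H) = z(0.85833) = 1.0728
z(FA) = z(0.00391) = -2.6597
d' = 1.0728 − (-2.6597) = 3.7325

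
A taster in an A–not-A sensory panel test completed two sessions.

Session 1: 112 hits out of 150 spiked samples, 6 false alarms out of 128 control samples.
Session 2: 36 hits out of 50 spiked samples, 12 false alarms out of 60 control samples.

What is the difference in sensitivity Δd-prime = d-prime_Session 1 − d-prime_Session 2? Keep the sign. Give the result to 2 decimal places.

Δd-prime = 0.92

Session 1: z(0.7467) = 0.664, z(0.0469) = -1.676, d' = 2.340
Session 2: z(0.7200) = 0.583, z(0.2000) = -0.842, d' = 1.425
Δd' = d'_Session 1 − d'_Session 2 = 2.340 − 1.425 = 0.915
Session 1 has the higher sensitivity.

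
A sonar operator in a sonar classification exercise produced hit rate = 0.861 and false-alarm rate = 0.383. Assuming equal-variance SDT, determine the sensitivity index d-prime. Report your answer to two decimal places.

z(0.861) = 1.085, z(0.383) = -0.298
d' = z(H) − z(FA) = 1.085 − (-0.298) = 1.383

d-prime = 1.38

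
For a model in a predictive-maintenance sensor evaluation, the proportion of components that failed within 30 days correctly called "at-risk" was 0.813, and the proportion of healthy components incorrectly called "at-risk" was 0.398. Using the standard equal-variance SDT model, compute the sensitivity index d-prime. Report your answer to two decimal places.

d-prime = 1.15

Φ⁻¹(H) = Φ⁻¹(0.813) = 0.889
Φ⁻¹(FA) = Φ⁻¹(0.398) = -0.259
d' = z(H) − z(FA) = 0.889 − (-0.259) = 1.148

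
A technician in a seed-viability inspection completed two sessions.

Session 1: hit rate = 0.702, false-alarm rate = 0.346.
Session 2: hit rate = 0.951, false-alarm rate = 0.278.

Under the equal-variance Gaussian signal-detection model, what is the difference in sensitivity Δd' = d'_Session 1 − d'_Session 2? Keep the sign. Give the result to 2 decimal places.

Session 1: z(0.702) = 0.530, z(0.346) = -0.396, d' = 0.926
Session 2: z(0.951) = 1.655, z(0.278) = -0.589, d' = 2.244
Δd' = d'_Session 1 − d'_Session 2 = 0.926 − 2.244 = -1.318
Session 2 has the higher sensitivity.

Δd' = -1.32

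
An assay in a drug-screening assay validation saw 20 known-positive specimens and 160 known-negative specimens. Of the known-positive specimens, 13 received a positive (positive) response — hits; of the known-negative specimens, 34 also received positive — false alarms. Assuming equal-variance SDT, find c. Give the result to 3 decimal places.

H = 13/20 = 0.6500
FA = 34/160 = 0.2125
z(H) = 0.3853
z(FA) = -0.7978
c = −½·[z(H) + z(FA)] = −0.5 × (0.3853 + (-0.7978)) = 0.20625
c > 0: the assay has a conservative response bias.

c = 0.206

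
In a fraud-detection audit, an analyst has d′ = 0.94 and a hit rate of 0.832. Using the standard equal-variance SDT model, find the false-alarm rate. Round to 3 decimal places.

false-alarm rate = 0.509

z(hit rate) = z(0.832) = 0.9621
z(FA) = z(H) − d' = 0.9621 − 0.94 = 0.0221
false-alarm rate = Φ(0.0221) = 0.5088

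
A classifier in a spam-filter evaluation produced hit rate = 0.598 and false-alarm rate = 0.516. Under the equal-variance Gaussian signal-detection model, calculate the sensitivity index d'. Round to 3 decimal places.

z(H) = z(0.598) = 0.2482
z(FA) = z(0.516) = 0.0401
d' = z(H) − z(FA) = 0.2482 − 0.0401 = 0.2081

d' = 0.208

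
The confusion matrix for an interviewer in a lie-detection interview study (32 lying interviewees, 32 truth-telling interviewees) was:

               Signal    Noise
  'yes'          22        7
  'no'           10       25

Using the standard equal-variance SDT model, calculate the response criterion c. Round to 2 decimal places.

H = 22/32 = 0.6875
FA = 7/32 = 0.2188
Φ⁻¹(0.6875) = 0.489, Φ⁻¹(0.2188) = -0.776
c = −½·[z(H) + z(FA)] = −0.5 × (0.489 + (-0.776)) = 0.1435
c > 0: the interviewer has a conservative response bias.

c = 0.14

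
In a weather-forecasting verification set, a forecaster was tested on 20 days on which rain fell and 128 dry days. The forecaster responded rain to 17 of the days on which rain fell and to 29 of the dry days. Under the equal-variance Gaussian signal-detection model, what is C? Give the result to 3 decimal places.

H = 17/20 = 0.8500
FA = 29/128 = 0.2266
Φ⁻¹(H) = 1.0364
Φ⁻¹(FA) = -0.7501
c = −½·[z(H) + z(FA)] = −0.5 × (1.0364 + (-0.7501)) = -0.14315
c < 0: the forecaster has a liberal response bias.

C = -0.143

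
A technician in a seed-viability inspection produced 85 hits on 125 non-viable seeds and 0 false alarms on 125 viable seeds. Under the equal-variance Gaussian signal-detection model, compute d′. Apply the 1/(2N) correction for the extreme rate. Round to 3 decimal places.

d′ = 3.120

The false-alarm rate is 0/125 = 0, so apply the 1/(2N) correction: FA → 1/(2·125) = 0.00400.
z(H) = z(0.68000) = 0.4677
z(FA) = z(0.00400) = -2.6521
d' = 0.4677 − (-2.6521) = 3.1198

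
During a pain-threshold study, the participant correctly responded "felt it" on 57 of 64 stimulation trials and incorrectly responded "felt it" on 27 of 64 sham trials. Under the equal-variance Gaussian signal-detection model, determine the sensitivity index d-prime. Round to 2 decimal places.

H = 57/64 = 0.8906
FA = 27/64 = 0.4219
z(0.8906) = 1.2297, z(0.4219) = -0.1970
d' = z(H) − z(FA) = 1.2297 − (-0.1970) = 1.4267

d-prime = 1.43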